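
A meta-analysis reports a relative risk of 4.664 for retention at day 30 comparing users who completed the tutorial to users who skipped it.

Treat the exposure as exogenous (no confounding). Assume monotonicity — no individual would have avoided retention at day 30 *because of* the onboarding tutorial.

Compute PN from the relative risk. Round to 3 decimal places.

Under exogeneity and monotonicity, PN = (RR − 1) / RR = 1 − 1/RR.
PN = (4.664 − 1) / 4.664 = 3.664 / 4.664 ≈ 0.7856

PN ≈ 0.786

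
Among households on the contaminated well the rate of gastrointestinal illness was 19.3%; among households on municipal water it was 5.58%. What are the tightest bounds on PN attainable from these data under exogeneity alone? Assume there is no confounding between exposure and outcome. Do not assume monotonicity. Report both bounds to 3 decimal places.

0.711 ≤ PN ≤ 1.000

p₁ = 0.193, p₀ = 0.0558.
Under exogeneity alone the bounds on PN are max{0,(p₁−p₀)/p₁} ≤ PN ≤ min{1,(1−p₀)/p₁}.
  lower = (p₁ − p₀)/p₁ = 0.1372 / 0.193 ≈ 0.7109
  upper = min{1, (1 − p₀)/p₁} = 0.9442 / 0.193 ≈ 4.8922 → capped at 1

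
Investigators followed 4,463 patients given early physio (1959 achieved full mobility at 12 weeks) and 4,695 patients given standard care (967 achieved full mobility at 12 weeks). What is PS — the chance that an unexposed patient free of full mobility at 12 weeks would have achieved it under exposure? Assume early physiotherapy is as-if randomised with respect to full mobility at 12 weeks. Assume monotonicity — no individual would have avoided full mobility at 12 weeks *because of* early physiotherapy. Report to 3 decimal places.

p₁ = P(outcome | exposed) = 1959/4463 = 0.43894
p₀ = P(outcome | unexposed) = 967/4695 = 0.20596
Under exogeneity and monotonicity, PS = (p₁ − p₀) / (1 − p₀).
PS = (0.43894 − 0.20596) / (1 − 0.20596) = 0.23298 / 0.79404 ≈ 0.2934

PS ≈ 0.293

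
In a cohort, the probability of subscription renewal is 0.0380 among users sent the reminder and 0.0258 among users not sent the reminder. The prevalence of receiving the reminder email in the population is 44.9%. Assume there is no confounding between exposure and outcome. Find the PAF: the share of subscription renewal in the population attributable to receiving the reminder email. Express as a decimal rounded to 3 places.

Let p₁ = 0.038, p₀ = 0.0258.
Overall risk P(Y=1) = π·p₁ + (1−π)·p₀ = 0.449×0.038 + 0.551×0.0258 = 0.031278.
Under exogeneity, PAF = [P(Y=1) − p₀] / P(Y=1).
PAF = (0.031278 − 0.0258) / 0.031278 ≈ 0.1751

PAF ≈ 0.175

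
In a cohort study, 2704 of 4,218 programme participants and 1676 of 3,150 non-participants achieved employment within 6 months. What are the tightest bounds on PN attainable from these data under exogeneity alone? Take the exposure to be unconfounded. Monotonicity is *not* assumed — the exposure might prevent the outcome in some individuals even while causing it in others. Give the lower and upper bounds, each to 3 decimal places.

0.170 ≤ PN ≤ 0.730

p₁ = P(outcome | exposed) = 2704/4218 = 0.64106
p₀ = P(outcome | unexposed) = 1676/3150 = 0.53206
Under exogeneity alone the bounds on PN are max{0,(p₁−p₀)/p₁} ≤ PN ≤ min{1,(1−p₀)/p₁}.
  lower = (p₁ − p₀)/p₁ = 0.109 / 0.64106 ≈ 0.1700
  upper = min{1, (1 − p₀)/p₁} = 0.46794 / 0.64106 ≈ 0.7299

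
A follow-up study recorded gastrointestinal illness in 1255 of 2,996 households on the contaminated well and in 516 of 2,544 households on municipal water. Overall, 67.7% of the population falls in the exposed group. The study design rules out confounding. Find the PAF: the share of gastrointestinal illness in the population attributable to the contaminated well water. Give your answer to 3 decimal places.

PAF ≈ 0.419

p₁ = P(outcome | exposed) = 1255/2996 = 0.41889
p₀ = P(outcome | unexposed) = 516/2544 = 0.20283
Overall risk P(Y=1) = π·p₁ + (1−π)·p₀ = 0.677×0.41889 + 0.323×0.20283 = 0.3491.
Under exogeneity, PAF = [P(Y=1) − p₀] / P(Y=1).
PAF = (0.3491 − 0.20283) / 0.3491 ≈ 0.4190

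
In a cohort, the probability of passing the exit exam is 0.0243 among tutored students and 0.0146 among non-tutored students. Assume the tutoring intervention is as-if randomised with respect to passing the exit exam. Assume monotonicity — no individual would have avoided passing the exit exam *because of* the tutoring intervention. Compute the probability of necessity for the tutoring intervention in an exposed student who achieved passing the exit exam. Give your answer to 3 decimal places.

Let p₁ = 0.0243, p₀ = 0.0146.
Under exogeneity and monotonicity, PN = (p₁ − p₀) / p₁.
PN = (0.0243 − 0.0146) / 0.0243 = 0.0097 / 0.0243 ≈ 0.3992

PN ≈ 0.399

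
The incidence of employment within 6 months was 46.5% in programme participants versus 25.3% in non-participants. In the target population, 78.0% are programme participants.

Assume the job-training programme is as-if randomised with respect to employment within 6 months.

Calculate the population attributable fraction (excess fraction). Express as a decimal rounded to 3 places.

p₁ = 0.465, p₀ = 0.253.
Overall risk P(Y=1) = π·p₁ + (1−π)·p₀ = 0.78×0.465 + 0.22×0.253 = 0.41836.
Under exogeneity, PAF = [P(Y=1) − p₀] / P(Y=1).
PAF = (0.41836 − 0.253) / 0.41836 ≈ 0.3953

PAF ≈ 0.395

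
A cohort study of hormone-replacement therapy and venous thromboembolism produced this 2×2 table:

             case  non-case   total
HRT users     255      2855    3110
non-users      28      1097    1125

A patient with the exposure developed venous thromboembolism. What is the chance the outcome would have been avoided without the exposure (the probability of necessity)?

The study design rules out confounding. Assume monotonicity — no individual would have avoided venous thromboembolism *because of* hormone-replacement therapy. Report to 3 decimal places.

PN ≈ 0.696

p₁ = P(outcome | exposed) = 255/3110 = 0.081994
p₀ = P(outcome | unexposed) = 28/1125 = 0.024889
Under exogeneity and monotonicity, PN = (p₁ − p₀) / p₁.
PN = (0.081994 − 0.024889) / 0.081994 = 0.057105 / 0.081994 ≈ 0.6965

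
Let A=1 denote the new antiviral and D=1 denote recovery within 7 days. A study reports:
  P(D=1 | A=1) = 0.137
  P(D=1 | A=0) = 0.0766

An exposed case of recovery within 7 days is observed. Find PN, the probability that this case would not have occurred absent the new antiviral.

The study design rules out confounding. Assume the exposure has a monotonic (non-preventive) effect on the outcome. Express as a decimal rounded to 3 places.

PN ≈ 0.441

Let p₁ = 0.137, p₀ = 0.0766.
Under exogeneity and monotonicity, PN = (p₁ − p₀) / p₁.
PN = (0.137 − 0.0766) / 0.137 = 0.0604 / 0.137 ≈ 0.4409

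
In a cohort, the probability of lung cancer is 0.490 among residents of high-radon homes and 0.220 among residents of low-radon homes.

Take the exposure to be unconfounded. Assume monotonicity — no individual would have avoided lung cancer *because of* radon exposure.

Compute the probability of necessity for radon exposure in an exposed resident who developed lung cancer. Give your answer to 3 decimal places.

Let p₁ = 0.49, p₀ = 0.22.
Under exogeneity and monotonicity, PN = (p₁ − p₀) / p₁.
PN = (0.49 − 0.22) / 0.49 = 0.27 / 0.49 ≈ 0.5510

PN ≈ 0.551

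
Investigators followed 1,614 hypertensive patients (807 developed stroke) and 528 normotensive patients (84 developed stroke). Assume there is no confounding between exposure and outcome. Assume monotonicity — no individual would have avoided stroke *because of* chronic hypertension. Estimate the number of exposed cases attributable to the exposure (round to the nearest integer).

p₁ = P(outcome | exposed) = 807/1614 = 0.5
p₀ = P(outcome | unexposed) = 84/528 = 0.15909
PN = (p₁ − p₀)/p₁ = (0.5 − 0.15909) / 0.5 ≈ 0.68182.
Attributable cases ≈ PN × (exposed cases) = 0.68182 × 807 ≈ 550.23.

about 550 cases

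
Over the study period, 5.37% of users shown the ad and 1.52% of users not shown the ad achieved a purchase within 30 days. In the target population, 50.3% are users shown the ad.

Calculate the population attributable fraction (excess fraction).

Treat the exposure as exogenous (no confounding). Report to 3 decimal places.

PAF ≈ 0.560

p₁ = 0.0537, p₀ = 0.0152.
Overall risk P(Y=1) = π·p₁ + (1−π)·p₀ = 0.503×0.0537 + 0.497×0.0152 = 0.034565.
Under exogeneity, PAF = [P(Y=1) − p₀] / P(Y=1).
PAF = (0.034565 − 0.0152) / 0.034565 ≈ 0.5603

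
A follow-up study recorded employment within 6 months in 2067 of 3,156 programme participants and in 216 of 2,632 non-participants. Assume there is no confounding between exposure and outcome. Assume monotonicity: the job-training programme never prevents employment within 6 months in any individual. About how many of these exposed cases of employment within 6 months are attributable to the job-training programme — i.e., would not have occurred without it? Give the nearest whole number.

about 1808 cases

p₁ = P(outcome | exposed) = 2067/3156 = 0.65494
p₀ = P(outcome | unexposed) = 216/2632 = 0.082067
PN = (p₁ − p₀)/p₁ = (0.65494 − 0.082067) / 0.65494 ≈ 0.87470.
Attributable cases ≈ PN × (exposed cases) = 0.87470 × 2067 ≈ 1808.00.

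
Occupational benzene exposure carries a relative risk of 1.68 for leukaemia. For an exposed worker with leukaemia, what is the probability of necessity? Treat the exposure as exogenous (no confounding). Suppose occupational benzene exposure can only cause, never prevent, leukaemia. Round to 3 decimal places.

Under exogeneity and monotonicity, PN = (RR − 1) / RR = 1 − 1/RR.
PN = (1.68 − 1) / 1.68 = 0.68 / 1.68 ≈ 0.4048

PN ≈ 0.405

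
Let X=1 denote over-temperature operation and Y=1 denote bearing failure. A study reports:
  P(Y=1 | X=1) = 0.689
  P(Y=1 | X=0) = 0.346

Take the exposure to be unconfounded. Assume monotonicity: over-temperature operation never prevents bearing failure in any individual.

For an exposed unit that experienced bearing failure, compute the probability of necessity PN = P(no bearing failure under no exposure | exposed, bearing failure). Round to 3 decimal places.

Let p₁ = 0.689, p₀ = 0.346.
Under exogeneity and monotonicity, PN = (p₁ − p₀) / p₁.
PN = (0.689 − 0.346) / 0.689 = 0.343 / 0.689 ≈ 0.4978

PN ≈ 0.498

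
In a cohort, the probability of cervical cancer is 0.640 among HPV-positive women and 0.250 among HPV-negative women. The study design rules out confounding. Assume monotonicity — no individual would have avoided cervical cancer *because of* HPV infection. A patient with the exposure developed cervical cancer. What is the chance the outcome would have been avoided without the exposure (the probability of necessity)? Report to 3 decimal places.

PN ≈ 0.609

Let p₁ = 0.64, p₀ = 0.25.
Under exogeneity and monotonicity, PN = (p₁ − p₀) / p₁.
PN = (0.64 − 0.25) / 0.64 = 0.39 / 0.64 ≈ 0.6094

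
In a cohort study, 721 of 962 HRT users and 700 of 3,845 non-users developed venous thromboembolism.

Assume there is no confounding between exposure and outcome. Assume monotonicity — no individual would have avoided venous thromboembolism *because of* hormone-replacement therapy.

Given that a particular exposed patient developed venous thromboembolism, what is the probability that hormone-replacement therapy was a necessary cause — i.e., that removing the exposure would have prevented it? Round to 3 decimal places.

PN ≈ 0.757

p₁ = P(outcome | exposed) = 721/962 = 0.74948
p₀ = P(outcome | unexposed) = 700/3845 = 0.18205
Under exogeneity and monotonicity, PN = (p₁ − p₀) / p₁.
PN = (0.74948 − 0.18205) / 0.74948 = 0.56743 / 0.74948 ≈ 0.7571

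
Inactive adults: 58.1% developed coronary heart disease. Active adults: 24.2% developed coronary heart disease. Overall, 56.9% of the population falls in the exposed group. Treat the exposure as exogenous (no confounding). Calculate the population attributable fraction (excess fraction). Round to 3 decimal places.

PAF ≈ 0.444

p₁ = 0.581, p₀ = 0.242.
Overall risk P(Y=1) = π·p₁ + (1−π)·p₀ = 0.569×0.581 + 0.431×0.242 = 0.43489.
Under exogeneity, PAF = [P(Y=1) − p₀] / P(Y=1).
PAF = (0.43489 − 0.242) / 0.43489 ≈ 0.4435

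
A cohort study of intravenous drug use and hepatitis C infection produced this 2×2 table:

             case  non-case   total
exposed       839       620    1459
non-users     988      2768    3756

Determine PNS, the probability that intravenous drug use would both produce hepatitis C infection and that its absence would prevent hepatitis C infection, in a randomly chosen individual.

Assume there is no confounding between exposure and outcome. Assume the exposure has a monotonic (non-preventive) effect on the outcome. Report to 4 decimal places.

PNS ≈ 0.3120

p₁ = P(outcome | exposed) = 839/1459 = 0.57505
p₀ = P(outcome | unexposed) = 988/3756 = 0.26305
Under exogeneity and monotonicity, PNS = p₁ − p₀.
PNS = 0.57505 − 0.26305 = 0.31201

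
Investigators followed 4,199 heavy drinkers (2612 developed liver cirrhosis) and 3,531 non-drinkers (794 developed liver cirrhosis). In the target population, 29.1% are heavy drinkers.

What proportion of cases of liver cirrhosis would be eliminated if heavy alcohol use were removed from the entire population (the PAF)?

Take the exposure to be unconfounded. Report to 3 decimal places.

PAF ≈ 0.339

p₁ = P(outcome | exposed) = 2612/4199 = 0.62205
p₀ = P(outcome | unexposed) = 794/3531 = 0.22487
Overall risk P(Y=1) = π·p₁ + (1−π)·p₀ = 0.291×0.62205 + 0.709×0.22487 = 0.34045.
Under exogeneity, PAF = [P(Y=1) − p₀] / P(Y=1).
PAF = (0.34045 − 0.22487) / 0.34045 ≈ 0.3395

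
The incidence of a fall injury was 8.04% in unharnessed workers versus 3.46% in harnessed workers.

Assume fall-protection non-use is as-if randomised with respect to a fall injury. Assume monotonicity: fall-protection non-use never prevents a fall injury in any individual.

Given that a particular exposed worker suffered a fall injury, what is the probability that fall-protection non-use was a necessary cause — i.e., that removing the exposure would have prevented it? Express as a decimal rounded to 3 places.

PN ≈ 0.570

p₁ = 0.0804, p₀ = 0.0346.
Under exogeneity and monotonicity, PN = (p₁ − p₀) / p₁.
PN = (0.0804 − 0.0346) / 0.0804 = 0.0458 / 0.0804 ≈ 0.5697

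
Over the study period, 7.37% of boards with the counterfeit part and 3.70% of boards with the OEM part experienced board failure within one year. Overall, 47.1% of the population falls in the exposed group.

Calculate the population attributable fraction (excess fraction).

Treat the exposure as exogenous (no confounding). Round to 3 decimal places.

PAF ≈ 0.318

p₁ = 0.0737, p₀ = 0.037.
Overall risk P(Y=1) = π·p₁ + (1−π)·p₀ = 0.471×0.0737 + 0.529×0.037 = 0.054286.
Under exogeneity, PAF = [P(Y=1) − p₀] / P(Y=1).
PAF = (0.054286 − 0.037) / 0.054286 ≈ 0.3184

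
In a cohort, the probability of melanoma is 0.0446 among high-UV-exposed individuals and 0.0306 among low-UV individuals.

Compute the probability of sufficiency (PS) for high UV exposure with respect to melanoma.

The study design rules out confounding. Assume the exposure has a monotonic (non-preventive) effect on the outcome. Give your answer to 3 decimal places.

Let p₁ = 0.0446, p₀ = 0.0306.
Under exogeneity and monotonicity, PS = (p₁ − p₀) / (1 − p₀).
PS = (0.0446 − 0.0306) / (1 − 0.0306) = 0.014 / 0.9694 ≈ 0.0144

PS ≈ 0.014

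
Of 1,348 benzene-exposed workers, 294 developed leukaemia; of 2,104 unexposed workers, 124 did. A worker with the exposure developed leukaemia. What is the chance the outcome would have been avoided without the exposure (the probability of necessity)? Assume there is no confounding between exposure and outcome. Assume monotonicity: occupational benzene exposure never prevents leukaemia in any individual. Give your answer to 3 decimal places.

PN ≈ 0.730

p₁ = P(outcome | exposed) = 294/1348 = 0.2181
p₀ = P(outcome | unexposed) = 124/2104 = 0.058935
Under exogeneity and monotonicity, PN = (p₁ − p₀) / p₁.
PN = (0.2181 − 0.058935) / 0.2181 = 0.15917 / 0.2181 ≈ 0.7298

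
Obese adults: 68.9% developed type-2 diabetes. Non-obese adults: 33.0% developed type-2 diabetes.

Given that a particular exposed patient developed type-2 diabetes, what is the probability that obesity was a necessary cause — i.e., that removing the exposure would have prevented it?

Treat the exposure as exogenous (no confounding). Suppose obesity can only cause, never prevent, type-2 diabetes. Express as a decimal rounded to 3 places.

PN ≈ 0.521

p₁ = 0.689, p₀ = 0.33.
Under exogeneity and monotonicity, PN = (p₁ − p₀) / p₁.
PN = (0.689 − 0.33) / 0.689 = 0.359 / 0.689 ≈ 0.5210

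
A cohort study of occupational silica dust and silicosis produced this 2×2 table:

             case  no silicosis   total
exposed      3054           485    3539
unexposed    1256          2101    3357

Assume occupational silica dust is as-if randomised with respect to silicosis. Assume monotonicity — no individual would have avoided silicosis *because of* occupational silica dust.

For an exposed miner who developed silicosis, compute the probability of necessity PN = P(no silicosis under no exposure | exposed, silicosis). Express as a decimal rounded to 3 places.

p₁ = P(outcome | exposed) = 3054/3539 = 0.86296
p₀ = P(outcome | unexposed) = 1256/3357 = 0.37414
Under exogeneity and monotonicity, PN = (p₁ − p₀) / p₁.
PN = (0.86296 − 0.37414) / 0.86296 = 0.48881 / 0.86296 ≈ 0.5664

PN ≈ 0.566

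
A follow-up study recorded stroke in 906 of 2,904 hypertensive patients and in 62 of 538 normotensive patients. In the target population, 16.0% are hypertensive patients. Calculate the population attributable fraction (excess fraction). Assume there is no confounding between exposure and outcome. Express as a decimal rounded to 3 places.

p₁ = P(outcome | exposed) = 906/2904 = 0.31198
p₀ = P(outcome | unexposed) = 62/538 = 0.11524
Overall risk P(Y=1) = π·p₁ + (1−π)·p₀ = 0.16×0.31198 + 0.84×0.11524 = 0.14672.
Under exogeneity, PAF = [P(Y=1) − p₀] / P(Y=1).
PAF = (0.14672 − 0.11524) / 0.14672 ≈ 0.2145

PAF ≈ 0.215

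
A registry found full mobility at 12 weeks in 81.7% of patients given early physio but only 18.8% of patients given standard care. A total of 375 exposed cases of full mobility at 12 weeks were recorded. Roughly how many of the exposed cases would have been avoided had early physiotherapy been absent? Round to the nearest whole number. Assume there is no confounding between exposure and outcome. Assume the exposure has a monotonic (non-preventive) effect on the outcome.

about 289 cases

p₁ = 0.817, p₀ = 0.188.
PN = (p₁ − p₀)/p₁ = (0.817 − 0.188) / 0.817 ≈ 0.76989.
Attributable cases ≈ PN × (exposed cases) = 0.76989 × 375 ≈ 288.71.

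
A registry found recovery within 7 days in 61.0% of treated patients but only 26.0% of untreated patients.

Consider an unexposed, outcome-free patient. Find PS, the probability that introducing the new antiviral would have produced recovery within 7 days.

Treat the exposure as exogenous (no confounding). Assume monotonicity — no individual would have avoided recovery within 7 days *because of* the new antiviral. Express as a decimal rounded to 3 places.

PS ≈ 0.473

p₁ = 0.61, p₀ = 0.26.
Under exogeneity and monotonicity, PS = (p₁ − p₀) / (1 − p₀).
PS = (0.61 − 0.26) / (1 − 0.26) = 0.35 / 0.74 ≈ 0.4730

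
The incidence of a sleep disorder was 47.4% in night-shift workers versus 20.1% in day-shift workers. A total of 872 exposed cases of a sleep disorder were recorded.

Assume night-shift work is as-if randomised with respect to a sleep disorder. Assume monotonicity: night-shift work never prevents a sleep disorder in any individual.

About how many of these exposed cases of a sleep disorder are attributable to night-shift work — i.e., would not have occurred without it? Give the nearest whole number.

about 502 cases

p₁ = 0.474, p₀ = 0.201.
PN = (p₁ − p₀)/p₁ = (0.474 − 0.201) / 0.474 ≈ 0.57595.
Attributable cases ≈ PN × (exposed cases) = 0.57595 × 872 ≈ 502.23.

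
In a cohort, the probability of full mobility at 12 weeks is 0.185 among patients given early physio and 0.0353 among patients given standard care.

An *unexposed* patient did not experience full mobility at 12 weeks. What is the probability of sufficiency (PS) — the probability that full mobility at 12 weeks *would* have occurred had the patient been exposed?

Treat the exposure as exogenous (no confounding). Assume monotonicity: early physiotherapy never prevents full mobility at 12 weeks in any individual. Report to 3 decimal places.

Let p₁ = 0.185, p₀ = 0.0353.
Under exogeneity and monotonicity, PS = (p₁ − p₀) / (1 − p₀).
PS = (0.185 − 0.0353) / (1 − 0.0353) = 0.1497 / 0.9647 ≈ 0.1552

PS ≈ 0.155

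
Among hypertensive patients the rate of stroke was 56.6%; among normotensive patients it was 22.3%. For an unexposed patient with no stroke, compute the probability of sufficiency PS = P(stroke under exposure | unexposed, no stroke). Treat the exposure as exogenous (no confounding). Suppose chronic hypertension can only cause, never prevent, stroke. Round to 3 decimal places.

p₁ = 0.566, p₀ = 0.223.
Under exogeneity and monotonicity, PS = (p₁ − p₀) / (1 − p₀).
PS = (0.566 − 0.223) / (1 − 0.223) = 0.343 / 0.777 ≈ 0.4414

PS ≈ 0.441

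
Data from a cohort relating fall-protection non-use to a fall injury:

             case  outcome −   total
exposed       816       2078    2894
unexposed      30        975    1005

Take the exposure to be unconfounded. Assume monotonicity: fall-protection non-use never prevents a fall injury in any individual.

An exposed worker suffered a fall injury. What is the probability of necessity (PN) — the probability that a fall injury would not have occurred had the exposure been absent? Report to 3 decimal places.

p₁ = P(outcome | exposed) = 816/2894 = 0.28196
p₀ = P(outcome | unexposed) = 30/1005 = 0.029851
Under exogeneity and monotonicity, PN = (p₁ − p₀) / p₁.
PN = (0.28196 − 0.029851) / 0.28196 = 0.25211 / 0.28196 ≈ 0.8941

PN ≈ 0.894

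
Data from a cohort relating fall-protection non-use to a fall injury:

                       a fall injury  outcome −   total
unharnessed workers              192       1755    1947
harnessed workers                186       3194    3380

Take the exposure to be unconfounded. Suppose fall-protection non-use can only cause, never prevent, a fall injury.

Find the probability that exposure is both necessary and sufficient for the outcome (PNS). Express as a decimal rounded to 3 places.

p₁ = P(outcome | exposed) = 192/1947 = 0.098613
p₀ = P(outcome | unexposed) = 186/3380 = 0.05503
Under exogeneity and monotonicity, PNS = p₁ − p₀.
PNS = 0.098613 − 0.05503 = 0.043584

PNS ≈ 0.044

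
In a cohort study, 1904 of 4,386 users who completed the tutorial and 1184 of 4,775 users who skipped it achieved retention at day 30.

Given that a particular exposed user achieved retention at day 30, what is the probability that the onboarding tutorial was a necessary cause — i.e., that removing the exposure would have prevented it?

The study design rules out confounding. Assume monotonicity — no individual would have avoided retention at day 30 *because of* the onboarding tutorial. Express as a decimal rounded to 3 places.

PN ≈ 0.429

p₁ = P(outcome | exposed) = 1904/4386 = 0.43411
p₀ = P(outcome | unexposed) = 1184/4775 = 0.24796
Under exogeneity and monotonicity, PN = (p₁ − p₀) / p₁.
PN = (0.43411 − 0.24796) / 0.43411 = 0.18615 / 0.43411 ≈ 0.4288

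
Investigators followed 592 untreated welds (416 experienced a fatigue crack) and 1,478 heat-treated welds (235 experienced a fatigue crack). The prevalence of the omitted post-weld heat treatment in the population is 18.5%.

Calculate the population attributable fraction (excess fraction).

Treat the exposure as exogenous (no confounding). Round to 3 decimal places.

PAF ≈ 0.387

p₁ = P(outcome | exposed) = 416/592 = 0.7027
p₀ = P(outcome | unexposed) = 235/1478 = 0.159
Overall risk P(Y=1) = π·p₁ + (1−π)·p₀ = 0.185×0.7027 + 0.815×0.159 = 0.25958.
Under exogeneity, PAF = [P(Y=1) − p₀] / P(Y=1).
PAF = (0.25958 − 0.159) / 0.25958 ≈ 0.3875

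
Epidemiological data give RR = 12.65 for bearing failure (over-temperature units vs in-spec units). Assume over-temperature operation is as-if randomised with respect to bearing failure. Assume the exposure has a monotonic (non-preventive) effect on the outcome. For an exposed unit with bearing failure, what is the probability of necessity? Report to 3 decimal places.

Under exogeneity and monotonicity, PN = (RR − 1) / RR = 1 − 1/RR.
PN = (12.65 − 1) / 12.65 = 11.65 / 12.65 ≈ 0.9209

PN ≈ 0.921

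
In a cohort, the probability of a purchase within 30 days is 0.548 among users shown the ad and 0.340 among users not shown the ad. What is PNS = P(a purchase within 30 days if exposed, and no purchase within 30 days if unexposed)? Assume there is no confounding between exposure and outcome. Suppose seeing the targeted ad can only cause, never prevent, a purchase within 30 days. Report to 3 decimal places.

Let p₁ = 0.548, p₀ = 0.34.
Under exogeneity and monotonicity, PNS = p₁ − p₀.
PNS = 0.548 − 0.34 = 0.208

PNS ≈ 0.208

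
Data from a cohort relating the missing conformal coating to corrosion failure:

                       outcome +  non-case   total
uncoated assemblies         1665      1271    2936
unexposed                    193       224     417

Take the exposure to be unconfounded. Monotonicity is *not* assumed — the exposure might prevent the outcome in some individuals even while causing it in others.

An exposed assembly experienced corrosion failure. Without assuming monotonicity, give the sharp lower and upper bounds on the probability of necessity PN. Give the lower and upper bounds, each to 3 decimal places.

p₁ = P(outcome | exposed) = 1665/2936 = 0.5671
p₀ = P(outcome | unexposed) = 193/417 = 0.46283
Under exogeneity alone the bounds on PN are max{0,(p₁−p₀)/p₁} ≤ PN ≤ min{1,(1−p₀)/p₁}.
  lower = (p₁ − p₀)/p₁ = 0.10427 / 0.5671 ≈ 0.1839
  upper = min{1, (1 − p₀)/p₁} = 0.53717 / 0.5671 ≈ 0.9472

0.184 ≤ PN ≤ 0.947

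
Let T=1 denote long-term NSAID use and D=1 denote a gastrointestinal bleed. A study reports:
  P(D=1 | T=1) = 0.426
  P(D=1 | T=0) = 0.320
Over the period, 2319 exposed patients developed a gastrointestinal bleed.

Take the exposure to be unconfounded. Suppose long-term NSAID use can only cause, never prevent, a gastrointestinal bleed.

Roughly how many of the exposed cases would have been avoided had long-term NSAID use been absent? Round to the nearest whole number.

about 577 cases

Let p₁ = 0.426, p₀ = 0.32.
PN = (p₁ − p₀)/p₁ = (0.426 − 0.32) / 0.426 ≈ 0.24883.
Attributable cases ≈ PN × (exposed cases) = 0.24883 × 2319 ≈ 577.03.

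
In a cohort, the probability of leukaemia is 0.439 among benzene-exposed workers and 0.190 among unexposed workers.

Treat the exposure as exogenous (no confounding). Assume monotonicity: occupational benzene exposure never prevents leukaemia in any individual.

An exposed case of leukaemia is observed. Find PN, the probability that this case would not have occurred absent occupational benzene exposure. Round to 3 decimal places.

PN ≈ 0.567

Let p₁ = 0.439, p₀ = 0.19.
Under exogeneity and monotonicity, PN = (p₁ − p₀) / p₁.
PN = (0.439 − 0.19) / 0.439 = 0.249 / 0.439 ≈ 0.5672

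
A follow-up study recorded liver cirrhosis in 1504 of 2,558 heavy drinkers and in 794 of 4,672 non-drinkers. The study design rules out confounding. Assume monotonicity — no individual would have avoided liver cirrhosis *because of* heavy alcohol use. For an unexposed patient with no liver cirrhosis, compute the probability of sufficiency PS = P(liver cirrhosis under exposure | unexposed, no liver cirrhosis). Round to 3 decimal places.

p₁ = P(outcome | exposed) = 1504/2558 = 0.58796
p₀ = P(outcome | unexposed) = 794/4672 = 0.16995
Under exogeneity and monotonicity, PS = (p₁ − p₀) / (1 − p₀).
PS = (0.58796 − 0.16995) / (1 − 0.16995) = 0.41801 / 0.83005 ≈ 0.5036

PS ≈ 0.504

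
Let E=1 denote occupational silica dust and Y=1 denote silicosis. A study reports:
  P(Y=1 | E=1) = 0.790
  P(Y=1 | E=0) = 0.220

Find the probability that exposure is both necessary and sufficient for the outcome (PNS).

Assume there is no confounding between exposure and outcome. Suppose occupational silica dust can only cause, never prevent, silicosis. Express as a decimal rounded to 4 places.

PNS ≈ 0.5700

Let p₁ = 0.79, p₀ = 0.22.
Under exogeneity and monotonicity, PNS = p₁ − p₀.
PNS = 0.79 − 0.22 = 0.57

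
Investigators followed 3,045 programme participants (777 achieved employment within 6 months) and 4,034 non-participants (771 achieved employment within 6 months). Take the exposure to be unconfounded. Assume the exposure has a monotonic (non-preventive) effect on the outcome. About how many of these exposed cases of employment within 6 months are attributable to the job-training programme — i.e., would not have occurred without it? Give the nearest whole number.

about 195 cases

p₁ = P(outcome | exposed) = 777/3045 = 0.25517
p₀ = P(outcome | unexposed) = 771/4034 = 0.19113
PN = (p₁ − p₀)/p₁ = (0.25517 − 0.19113) / 0.25517 ≈ 0.25099.
Attributable cases ≈ PN × (exposed cases) = 0.25099 × 777 ≈ 195.02.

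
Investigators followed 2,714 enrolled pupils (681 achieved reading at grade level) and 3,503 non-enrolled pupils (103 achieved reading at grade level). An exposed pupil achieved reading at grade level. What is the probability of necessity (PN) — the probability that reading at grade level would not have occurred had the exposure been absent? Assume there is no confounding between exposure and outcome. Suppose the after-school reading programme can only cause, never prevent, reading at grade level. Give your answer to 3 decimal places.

p₁ = P(outcome | exposed) = 681/2714 = 0.25092
p₀ = P(outcome | unexposed) = 103/3503 = 0.029403
Under exogeneity and monotonicity, PN = (p₁ − p₀) / p₁.
PN = (0.25092 − 0.029403) / 0.25092 = 0.22152 / 0.25092 ≈ 0.8828

PN ≈ 0.883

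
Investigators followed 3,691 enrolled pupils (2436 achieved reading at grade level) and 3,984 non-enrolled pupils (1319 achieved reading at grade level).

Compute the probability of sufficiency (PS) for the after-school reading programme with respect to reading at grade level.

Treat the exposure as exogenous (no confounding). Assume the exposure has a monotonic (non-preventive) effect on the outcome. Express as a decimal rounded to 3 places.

PS ≈ 0.492

p₁ = P(outcome | exposed) = 2436/3691 = 0.65998
p₀ = P(outcome | unexposed) = 1319/3984 = 0.33107
Under exogeneity and monotonicity, PS = (p₁ − p₀) / (1 − p₀).
PS = (0.65998 − 0.33107) / (1 − 0.33107) = 0.32891 / 0.66893 ≈ 0.4917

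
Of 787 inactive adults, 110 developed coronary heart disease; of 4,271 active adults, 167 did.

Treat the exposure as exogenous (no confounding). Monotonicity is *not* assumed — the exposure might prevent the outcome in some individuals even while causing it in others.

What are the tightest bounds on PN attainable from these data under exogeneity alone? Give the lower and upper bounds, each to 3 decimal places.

p₁ = P(outcome | exposed) = 110/787 = 0.13977
p₀ = P(outcome | unexposed) = 167/4271 = 0.039101
Under exogeneity alone the bounds on PN are max{0,(p₁−p₀)/p₁} ≤ PN ≤ min{1,(1−p₀)/p₁}.
  lower = (p₁ − p₀)/p₁ = 0.10067 / 0.13977 ≈ 0.7203
  upper = min{1, (1 − p₀)/p₁} = 0.9609 / 0.13977 ≈ 6.8748 → capped at 1

0.720 ≤ PN ≤ 1.000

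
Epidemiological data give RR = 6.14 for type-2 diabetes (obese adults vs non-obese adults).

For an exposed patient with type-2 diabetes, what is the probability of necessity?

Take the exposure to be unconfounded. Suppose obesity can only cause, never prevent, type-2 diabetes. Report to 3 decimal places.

Under exogeneity and monotonicity, PN = (RR − 1) / RR = 1 − 1/RR.
PN = (6.14 − 1) / 6.14 = 5.14 / 6.14 ≈ 0.8371

PN ≈ 0.837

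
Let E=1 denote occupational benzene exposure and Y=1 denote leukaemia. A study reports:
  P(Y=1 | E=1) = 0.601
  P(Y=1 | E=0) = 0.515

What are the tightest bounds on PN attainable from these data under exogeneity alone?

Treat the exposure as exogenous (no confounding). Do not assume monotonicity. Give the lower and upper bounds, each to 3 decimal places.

Let p₁ = 0.601, p₀ = 0.515.
Under exogeneity alone the bounds on PN are max{0,(p₁−p₀)/p₁} ≤ PN ≤ min{1,(1−p₀)/p₁}.
  lower = (p₁ − p₀)/p₁ = 0.086 / 0.601 ≈ 0.1431
  upper = min{1, (1 − p₀)/p₁} = 0.485 / 0.601 ≈ 0.8070

0.143 ≤ PN ≤ 0.807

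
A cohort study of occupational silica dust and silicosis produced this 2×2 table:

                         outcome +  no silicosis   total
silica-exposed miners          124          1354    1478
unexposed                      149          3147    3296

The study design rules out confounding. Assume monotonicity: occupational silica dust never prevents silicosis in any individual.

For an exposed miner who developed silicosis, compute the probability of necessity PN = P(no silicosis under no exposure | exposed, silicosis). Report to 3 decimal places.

p₁ = P(outcome | exposed) = 124/1478 = 0.083897
p₀ = P(outcome | unexposed) = 149/3296 = 0.045206
Under exogeneity and monotonicity, PN = (p₁ − p₀) / p₁.
PN = (0.083897 − 0.045206) / 0.083897 = 0.038691 / 0.083897 ≈ 0.4612

PN ≈ 0.461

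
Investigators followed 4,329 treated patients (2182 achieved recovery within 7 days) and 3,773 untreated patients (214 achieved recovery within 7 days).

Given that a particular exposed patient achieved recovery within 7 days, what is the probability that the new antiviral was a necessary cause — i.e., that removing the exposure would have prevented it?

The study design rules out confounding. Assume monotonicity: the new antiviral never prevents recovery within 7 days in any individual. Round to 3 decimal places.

p₁ = P(outcome | exposed) = 2182/4329 = 0.50404
p₀ = P(outcome | unexposed) = 214/3773 = 0.056719
Under exogeneity and monotonicity, PN = (p₁ − p₀) / p₁.
PN = (0.50404 − 0.056719) / 0.50404 = 0.44732 / 0.50404 ≈ 0.8875

PN ≈ 0.887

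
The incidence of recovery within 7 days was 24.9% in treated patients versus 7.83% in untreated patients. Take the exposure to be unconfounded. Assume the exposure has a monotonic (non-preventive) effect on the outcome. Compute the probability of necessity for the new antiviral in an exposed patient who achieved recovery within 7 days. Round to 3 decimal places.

PN ≈ 0.686

p₁ = 0.249, p₀ = 0.0783.
Under exogeneity and monotonicity, PN = (p₁ − p₀) / p₁.
PN = (0.249 − 0.0783) / 0.249 = 0.1707 / 0.249 ≈ 0.6855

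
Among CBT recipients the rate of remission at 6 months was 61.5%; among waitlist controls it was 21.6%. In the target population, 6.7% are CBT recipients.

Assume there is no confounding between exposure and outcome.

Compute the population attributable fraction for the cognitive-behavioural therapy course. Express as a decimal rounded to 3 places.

PAF ≈ 0.110

p₁ = 0.615, p₀ = 0.216.
Overall risk P(Y=1) = π·p₁ + (1−π)·p₀ = 0.067×0.615 + 0.933×0.216 = 0.24273.
Under exogeneity, PAF = [P(Y=1) − p₀] / P(Y=1).
PAF = (0.24273 − 0.216) / 0.24273 ≈ 0.1101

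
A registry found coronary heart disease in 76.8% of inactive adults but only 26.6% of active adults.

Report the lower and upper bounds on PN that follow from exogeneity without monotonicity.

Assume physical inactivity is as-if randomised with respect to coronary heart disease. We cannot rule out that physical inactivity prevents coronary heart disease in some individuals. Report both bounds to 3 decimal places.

0.654 ≤ PN ≤ 0.956

p₁ = 0.768, p₀ = 0.266.
Under exogeneity alone the bounds on PN are max{0,(p₁−p₀)/p₁} ≤ PN ≤ min{1,(1−p₀)/p₁}.
  lower = (p₁ − p₀)/p₁ = 0.502 / 0.768 ≈ 0.6536
  upper = min{1, (1 − p₀)/p₁} = 0.734 / 0.768 ≈ 0.9557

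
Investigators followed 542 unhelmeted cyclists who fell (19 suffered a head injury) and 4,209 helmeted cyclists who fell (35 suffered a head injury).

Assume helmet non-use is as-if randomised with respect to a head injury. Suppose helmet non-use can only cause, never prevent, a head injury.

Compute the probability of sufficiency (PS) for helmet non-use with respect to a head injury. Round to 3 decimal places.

p₁ = P(outcome | exposed) = 19/542 = 0.035055
p₀ = P(outcome | unexposed) = 35/4209 = 0.0083155
Under exogeneity and monotonicity, PS = (p₁ − p₀) / (1 − p₀).
PS = (0.035055 − 0.0083155) / (1 − 0.0083155) = 0.02674 / 0.99168 ≈ 0.0270

PS ≈ 0.027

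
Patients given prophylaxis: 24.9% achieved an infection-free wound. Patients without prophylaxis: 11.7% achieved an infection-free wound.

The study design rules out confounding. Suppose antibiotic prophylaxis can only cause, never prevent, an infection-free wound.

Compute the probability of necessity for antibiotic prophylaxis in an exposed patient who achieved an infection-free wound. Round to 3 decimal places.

PN ≈ 0.530

p₁ = 0.249, p₀ = 0.117.
Under exogeneity and monotonicity, PN = (p₁ − p₀) / p₁.
PN = (0.249 − 0.117) / 0.249 = 0.132 / 0.249 ≈ 0.5301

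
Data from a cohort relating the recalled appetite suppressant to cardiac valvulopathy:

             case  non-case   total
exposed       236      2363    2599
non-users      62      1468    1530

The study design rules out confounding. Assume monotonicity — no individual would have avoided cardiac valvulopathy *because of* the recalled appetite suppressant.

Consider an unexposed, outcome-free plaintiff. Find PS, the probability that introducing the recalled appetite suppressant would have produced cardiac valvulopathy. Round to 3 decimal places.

p₁ = P(outcome | exposed) = 236/2599 = 0.090804
p₀ = P(outcome | unexposed) = 62/1530 = 0.040523
Under exogeneity and monotonicity, PS = (p₁ − p₀)/(1 − p₀).
PS = (0.090804 − 0.040523) / 0.95948 ≈ 0.0524

PS ≈ 0.052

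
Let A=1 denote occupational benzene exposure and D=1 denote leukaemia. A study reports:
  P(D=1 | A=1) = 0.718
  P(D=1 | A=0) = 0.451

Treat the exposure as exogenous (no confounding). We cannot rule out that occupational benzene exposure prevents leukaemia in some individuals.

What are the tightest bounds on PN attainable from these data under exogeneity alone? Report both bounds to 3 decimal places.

Let p₁ = 0.718, p₀ = 0.451.
Under exogeneity alone the bounds on PN are max{0,(p₁−p₀)/p₁} ≤ PN ≤ min{1,(1−p₀)/p₁}.
  lower = (p₁ − p₀)/p₁ = 0.267 / 0.718 ≈ 0.3719
  upper = min{1, (1 − p₀)/p₁} = 0.549 / 0.718 ≈ 0.7646

0.372 ≤ PN ≤ 0.765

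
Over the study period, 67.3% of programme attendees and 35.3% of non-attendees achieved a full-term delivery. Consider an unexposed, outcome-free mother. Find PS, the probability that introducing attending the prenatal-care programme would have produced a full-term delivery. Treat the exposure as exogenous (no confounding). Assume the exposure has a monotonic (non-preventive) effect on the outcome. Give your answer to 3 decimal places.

PS ≈ 0.495

p₁ = 0.673, p₀ = 0.353.
Under exogeneity and monotonicity, PS = (p₁ − p₀) / (1 − p₀).
PS = (0.673 − 0.353) / (1 − 0.353) = 0.32 / 0.647 ≈ 0.4946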